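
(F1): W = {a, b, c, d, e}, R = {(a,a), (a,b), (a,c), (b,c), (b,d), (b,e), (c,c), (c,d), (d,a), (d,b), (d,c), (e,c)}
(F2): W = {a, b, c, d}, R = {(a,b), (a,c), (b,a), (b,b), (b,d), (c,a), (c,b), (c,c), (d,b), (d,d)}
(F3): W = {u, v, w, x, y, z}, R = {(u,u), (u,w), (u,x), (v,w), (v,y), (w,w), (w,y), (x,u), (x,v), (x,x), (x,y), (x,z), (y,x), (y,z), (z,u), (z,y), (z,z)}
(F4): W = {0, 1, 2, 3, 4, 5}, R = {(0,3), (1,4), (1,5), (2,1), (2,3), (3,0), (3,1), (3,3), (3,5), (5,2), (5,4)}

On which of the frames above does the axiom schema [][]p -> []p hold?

(F2), (F3)

The schema corresponds to density: forall x forall y (Rxy -> exists z (Rxz & Rzy)).
(F1): fails — Rbe but no z with Rbz and Rze.
(F2): condition met.
(F3): condition met.
(F4): fails — R54 but no z with R5z and Rz4.
Valid on: (F2), (F3).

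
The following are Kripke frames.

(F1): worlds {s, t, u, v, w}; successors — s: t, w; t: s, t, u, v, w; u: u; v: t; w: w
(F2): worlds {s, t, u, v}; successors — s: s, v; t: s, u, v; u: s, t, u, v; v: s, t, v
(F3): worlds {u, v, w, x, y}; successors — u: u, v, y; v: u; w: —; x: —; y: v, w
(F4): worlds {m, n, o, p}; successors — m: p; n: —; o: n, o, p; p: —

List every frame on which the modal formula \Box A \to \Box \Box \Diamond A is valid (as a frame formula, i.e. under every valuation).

The schema corresponds to a generalized confluence (Geach) condition: \forall x \forall z (x R^2 z \to \exists w (xRw \wedge zRw)).
(F1): fails — sR²u but no w* with sRw* and uRw*.
(F2): satisfies the condition.
(F3): fails — uR²w but no t with uRt and wRt.
(F4): fails — oR²n but no w with oRw and nRw.

(F2)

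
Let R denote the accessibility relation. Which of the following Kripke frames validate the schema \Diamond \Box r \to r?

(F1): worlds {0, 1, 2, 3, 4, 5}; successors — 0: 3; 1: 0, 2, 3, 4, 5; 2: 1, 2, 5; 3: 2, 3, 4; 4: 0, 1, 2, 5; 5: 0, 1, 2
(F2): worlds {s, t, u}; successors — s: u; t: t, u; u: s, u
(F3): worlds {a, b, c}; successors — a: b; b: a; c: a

none

This is the axiom for symmetry; its first-order frame correspondent is \forall x \forall y (Rxy \to Ryx).
(F1): fails — R34 but not R43.
(F2): fails — Rtu but not Rut.
(F3): fails — Rca but not Rac.
Valid on no frame.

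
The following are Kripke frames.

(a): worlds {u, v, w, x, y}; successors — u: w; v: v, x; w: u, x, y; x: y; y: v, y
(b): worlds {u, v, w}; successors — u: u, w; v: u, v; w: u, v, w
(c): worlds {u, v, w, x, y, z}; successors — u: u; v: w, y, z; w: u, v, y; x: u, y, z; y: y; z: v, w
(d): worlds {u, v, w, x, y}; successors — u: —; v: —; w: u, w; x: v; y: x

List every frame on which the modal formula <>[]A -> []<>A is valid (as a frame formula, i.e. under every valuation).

This is the axiom for convergence; its first-order frame correspondent is forall x forall y forall z (Rxy & Rxz -> exists w (Ryw & Rzw)).
(a): fails — Rvv and Rvx but v and x have no common successor.
(b): satisfies the condition.
(c): fails — Rvz and Rvy but z and y have no common successor.
(d): fails — Rww and Rwu but w and u have no common successor.
Valid on: (b).

(b)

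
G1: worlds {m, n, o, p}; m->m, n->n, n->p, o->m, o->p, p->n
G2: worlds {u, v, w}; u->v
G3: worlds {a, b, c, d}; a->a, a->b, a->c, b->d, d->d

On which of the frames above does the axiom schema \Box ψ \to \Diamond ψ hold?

Frame correspondent (Sahlqvist): \forall x \exists y Rxy — i.e. seriality.
G1: satisfies the condition.
G2: fails — world v has no successor.
G3: fails — world c has no successor.

G1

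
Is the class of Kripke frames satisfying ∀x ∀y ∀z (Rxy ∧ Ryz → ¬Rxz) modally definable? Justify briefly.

Any modally definable frame class is closed under surjective bounded morphisms.
The 3-cycle (worlds a,b,c with a→b→c→a) is intransitive. Mapping every world to a single reflexive point • is a surjective bounded morphism; the reflexive point is not intransitive (R••∧R•• but R••).
So no modal formula (or set of formulas) defines exactly the intransitive frames.

No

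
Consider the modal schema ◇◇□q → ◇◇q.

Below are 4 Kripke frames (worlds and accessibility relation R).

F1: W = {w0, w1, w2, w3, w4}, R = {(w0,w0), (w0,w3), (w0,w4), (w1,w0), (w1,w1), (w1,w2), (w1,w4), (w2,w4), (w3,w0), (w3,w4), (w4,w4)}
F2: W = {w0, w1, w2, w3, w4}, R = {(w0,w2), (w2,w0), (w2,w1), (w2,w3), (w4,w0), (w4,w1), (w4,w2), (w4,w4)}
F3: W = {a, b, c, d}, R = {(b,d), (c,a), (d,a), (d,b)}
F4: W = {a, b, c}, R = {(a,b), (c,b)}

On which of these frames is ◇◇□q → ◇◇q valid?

Frame correspondent (Sahlqvist): ∀x ∀y (xR²y → ∃w (yRw ∧ xR²w)) — i.e. a generalized confluence (Geach) condition.
F1: holds.
F2: fails — w0R²w0 but no w with w0Rw and w0R²w.
F3: fails — bR²a but no w with aRw and bR²w.
F4: holds.

F1, F4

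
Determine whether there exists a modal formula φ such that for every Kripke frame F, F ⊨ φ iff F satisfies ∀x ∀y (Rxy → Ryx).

Yes, by r → □◇r

This is a Sahlqvist condition; the B axiom r → □◇r defines it.
Suppose r→□◇r is valid. Take Rxy and set V(r)={x}. Then r at x, so □◇r at x, so ◇r at y, so some z with Ryz has r; z=x, i.e. Ryx.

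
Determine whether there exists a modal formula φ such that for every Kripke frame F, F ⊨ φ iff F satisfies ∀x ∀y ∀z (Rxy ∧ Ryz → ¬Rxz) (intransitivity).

No

Any modally definable frame class is closed under surjective bounded morphisms.
The 5-cycle (worlds 0,1,2,3,4 with 0→1→2→3→4→0) is intransitive. Mapping every world to a single reflexive point • is a surjective bounded morphism; the reflexive point is not intransitive (R••∧R•• but R••).
So the class is not modally definable.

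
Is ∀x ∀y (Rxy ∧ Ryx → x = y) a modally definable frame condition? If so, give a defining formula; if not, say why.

Not modally definable

If a class were modally definable it would be closed under surjective bounded morphisms (Goldblatt–Thomason).
The 4-cycle (worlds s,t,u,v with s→t→u→v→s) is antisymmetric. Sending even-indexed worlds to a and odd-indexed worlds to b is a surjective bounded morphism onto the two-world frame with a↔b, which is not antisymmetric.
Hence antisymmetry is not modally definable.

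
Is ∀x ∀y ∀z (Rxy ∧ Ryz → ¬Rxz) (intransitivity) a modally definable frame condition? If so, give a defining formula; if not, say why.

No

If a class were modally definable it would be closed under surjective bounded morphisms (Goldblatt–Thomason).
The 3-cycle (worlds a,b,c with a→b→c→a) is intransitive. Mapping every world to a single reflexive point • is a surjective bounded morphism; the reflexive point is not intransitive (R••∧R•• but R••).
Hence intransitivity is not modally definable.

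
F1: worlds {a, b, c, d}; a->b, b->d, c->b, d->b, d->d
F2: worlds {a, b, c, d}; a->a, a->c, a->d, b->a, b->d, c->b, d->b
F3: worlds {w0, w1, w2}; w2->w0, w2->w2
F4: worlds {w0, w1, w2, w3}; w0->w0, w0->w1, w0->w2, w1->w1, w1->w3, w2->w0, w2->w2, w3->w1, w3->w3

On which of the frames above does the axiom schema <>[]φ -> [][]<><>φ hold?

This is the axiom for a generalized confluence (Geach) condition; its first-order frame correspondent is forall x forall y forall z ((xRy & x R^2 z) -> exists w (yRw & z R^2 w)).
F1: ✓.
F2: fails — aRc, aR²c but no w with cRw and cR²w.
F3: fails — w2Rw0, w2R²w0 but no w with w0Rw and w0R²w.
F4: fails — w0Rw2, w0R²w1 but no w with w2Rw and w1R²w.
Valid on: F1.

F1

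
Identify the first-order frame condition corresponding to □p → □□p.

transitivity: ∀x ∀y ∀z (Rxy ∧ Ryz → Rxz)

This is the 4 axiom.
It corresponds to transitivity: ∀x ∀y ∀z (Rxy ∧ Ryz → Rxz).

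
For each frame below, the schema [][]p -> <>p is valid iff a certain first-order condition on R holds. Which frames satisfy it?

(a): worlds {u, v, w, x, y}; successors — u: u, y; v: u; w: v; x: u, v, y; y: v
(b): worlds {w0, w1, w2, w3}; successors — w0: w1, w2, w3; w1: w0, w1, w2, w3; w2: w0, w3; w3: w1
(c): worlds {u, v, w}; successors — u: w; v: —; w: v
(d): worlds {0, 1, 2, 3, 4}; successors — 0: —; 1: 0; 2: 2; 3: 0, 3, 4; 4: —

(b)

This is the axiom for a generalized confluence (Geach) condition; its first-order frame correspondent is forall x exists w (x R^2 w & xRw).
(a): fails — at w but no t with wR²t and wRt.
(b): satisfies the condition.
(c): fails — at u but no t with uR²t and uRt.
(d): fails — at 0 but no w with 0R²w and 0Rw.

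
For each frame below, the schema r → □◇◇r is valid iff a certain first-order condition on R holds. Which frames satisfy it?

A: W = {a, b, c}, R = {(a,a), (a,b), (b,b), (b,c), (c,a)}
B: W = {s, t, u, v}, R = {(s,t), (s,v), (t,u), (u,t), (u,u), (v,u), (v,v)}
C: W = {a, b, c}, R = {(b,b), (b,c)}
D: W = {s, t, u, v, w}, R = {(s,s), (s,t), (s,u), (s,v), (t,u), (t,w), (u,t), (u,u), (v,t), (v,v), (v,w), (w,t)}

A

The schema corresponds to a generalized confluence (Geach) condition: ∀x ∀z (xRz → ∃w (x = w ∧ zR²w)).
A: condition met.
B: fails — sRt but no w with s=w and tR²w.
C: fails — bRc but no w with b=w and cR²w.
D: fails — sRt but no w* with s=w* and tR²w*.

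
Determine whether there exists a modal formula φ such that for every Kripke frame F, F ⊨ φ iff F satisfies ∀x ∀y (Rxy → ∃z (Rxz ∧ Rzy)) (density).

This is a Sahlqvist condition; the C4 axiom □□r → □r defines it.
Suppose □□r→□r is valid. Take Rxy and set V(r)={w : xR²w}. Then □□r at x, so □r at x, so r at y, i.e. ∃z(Rxz∧Rzy).

Definable; □□r → □r defines it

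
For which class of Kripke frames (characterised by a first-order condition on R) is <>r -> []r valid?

partial functionality: forall x forall y forall z (Rxy & Rxz -> y = z)

Suppose ◇r→□r is valid. Take Rxy, Rxz and set V(r)={y}. Then ◇r at x, so □r at x, so r at z, i.e. z=y.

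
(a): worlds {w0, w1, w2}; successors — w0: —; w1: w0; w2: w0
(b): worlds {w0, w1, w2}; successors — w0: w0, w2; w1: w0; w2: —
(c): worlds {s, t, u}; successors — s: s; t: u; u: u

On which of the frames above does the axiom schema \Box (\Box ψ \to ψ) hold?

(c)

Frame correspondent (Sahlqvist): \forall x \forall y (Rxy \to Ryy) — i.e. shift-reflexivity.
(a): fails — Rw1w0 but not Rw0w0.
(b): fails — Rw0w2 but not Rw2w2.
(c): holds.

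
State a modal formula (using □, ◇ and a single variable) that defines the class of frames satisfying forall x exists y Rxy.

□r → ◇r

A defining formula is □r → ◇r (the D axiom).
Suppose □r→◇r is valid. At any x set V(r)=W. Then □r at x, so ◇r at x, so x has a successor.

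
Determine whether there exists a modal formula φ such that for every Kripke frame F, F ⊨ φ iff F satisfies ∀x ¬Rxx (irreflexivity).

Not modally definable

Modal frame validity is preserved under surjective bounded morphisms.
The 2-cycle (worlds s,t with s→t→s) is irreflexive, and the map sending every world to a single reflexive point • is a surjective bounded morphism (forth: every edge maps to (•,•); back: every world has a successor). So any modal formula valid on the 2-cycle is also valid on the reflexive point, which is not irreflexive.
So no modal formula (or set of formulas) defines exactly the irreflexive frames.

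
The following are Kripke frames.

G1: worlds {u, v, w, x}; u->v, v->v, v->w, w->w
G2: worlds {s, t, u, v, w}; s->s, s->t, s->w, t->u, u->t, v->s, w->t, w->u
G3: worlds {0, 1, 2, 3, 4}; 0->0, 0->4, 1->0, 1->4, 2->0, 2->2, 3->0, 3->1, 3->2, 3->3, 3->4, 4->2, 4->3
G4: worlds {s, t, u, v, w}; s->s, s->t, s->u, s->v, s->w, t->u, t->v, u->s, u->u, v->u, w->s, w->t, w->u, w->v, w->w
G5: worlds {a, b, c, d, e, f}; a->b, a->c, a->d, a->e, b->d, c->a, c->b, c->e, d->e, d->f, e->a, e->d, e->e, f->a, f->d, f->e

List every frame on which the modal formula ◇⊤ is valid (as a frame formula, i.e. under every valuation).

The schema corresponds to seriality: ∀x ∃y Rxy.
G1: fails — world x has no successor.
G2: ✓.
G3: ✓.
G4: ✓.
G5: ✓.
Valid on: G2, G3, G4, G5.

G2, G3, G4, G5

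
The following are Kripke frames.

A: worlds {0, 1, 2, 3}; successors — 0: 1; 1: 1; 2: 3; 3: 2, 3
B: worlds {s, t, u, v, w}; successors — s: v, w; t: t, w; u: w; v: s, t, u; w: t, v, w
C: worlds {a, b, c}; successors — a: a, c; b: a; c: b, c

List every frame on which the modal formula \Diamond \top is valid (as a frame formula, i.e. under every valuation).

Frame correspondent (Sahlqvist): \forall x \exists y Rxy — i.e. seriality.
A: holds.
B: holds.
C: holds.

A, B, C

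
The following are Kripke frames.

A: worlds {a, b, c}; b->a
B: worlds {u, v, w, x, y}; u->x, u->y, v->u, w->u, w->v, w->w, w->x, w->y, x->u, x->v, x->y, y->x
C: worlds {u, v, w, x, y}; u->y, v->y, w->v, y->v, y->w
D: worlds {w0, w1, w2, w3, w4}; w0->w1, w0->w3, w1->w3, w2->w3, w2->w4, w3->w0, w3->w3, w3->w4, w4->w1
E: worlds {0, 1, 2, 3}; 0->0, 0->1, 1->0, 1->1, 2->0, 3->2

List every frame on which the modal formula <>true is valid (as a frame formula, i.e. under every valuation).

This is the axiom for seriality; its first-order frame correspondent is forall x exists y Rxy.
A: fails — world a has no successor.
B: ✓.
C: fails — world x has no successor.
D: ✓.
E: ✓.

B, D, E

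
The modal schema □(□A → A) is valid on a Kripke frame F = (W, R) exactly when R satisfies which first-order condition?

shift-reflexivity

Suppose □(□A→A) is valid. Take Rxy and set V(A)={w : Ryw}. Then at y, □A holds; since □(□A→A) at x, □A→A at y, so A at y, i.e. Ryy.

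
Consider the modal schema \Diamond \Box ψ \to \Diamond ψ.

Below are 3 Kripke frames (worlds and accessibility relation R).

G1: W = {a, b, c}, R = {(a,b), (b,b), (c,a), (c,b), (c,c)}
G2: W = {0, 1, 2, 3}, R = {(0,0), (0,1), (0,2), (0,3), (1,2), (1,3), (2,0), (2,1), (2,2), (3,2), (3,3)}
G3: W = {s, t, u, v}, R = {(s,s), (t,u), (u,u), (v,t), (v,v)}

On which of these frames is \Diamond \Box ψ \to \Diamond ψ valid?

G1, G2

This is the axiom for a generalized confluence (Geach) condition; its first-order frame correspondent is \forall x \forall y (xRy \to \exists w (yRw \wedge xRw)).
G1: condition met.
G2: condition met.
G3: fails — vRt but no w with tRw and vRw.
Valid on: G1, G2.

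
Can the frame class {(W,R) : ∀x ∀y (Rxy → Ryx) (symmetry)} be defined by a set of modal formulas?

The condition is symmetry. A defining modal formula is q → □◇q.
Suppose q→□◇q is valid. Take Rxy and set V(q)={x}. Then q at x, so □◇q at x, so ◇q at y, so some z with Ryz has q; z=x, i.e. Ryx.

Definable; q → □◇q defines it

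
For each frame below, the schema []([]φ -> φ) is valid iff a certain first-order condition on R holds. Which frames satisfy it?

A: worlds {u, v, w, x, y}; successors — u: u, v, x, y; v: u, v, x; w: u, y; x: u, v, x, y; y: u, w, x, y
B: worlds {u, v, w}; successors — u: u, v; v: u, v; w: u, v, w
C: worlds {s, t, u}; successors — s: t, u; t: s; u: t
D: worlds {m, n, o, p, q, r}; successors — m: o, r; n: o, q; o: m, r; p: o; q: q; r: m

B

Frame correspondent (Sahlqvist): forall x forall y (Rxy -> Ryy) — i.e. shift-reflexivity.
A: fails — Ryw but not Rww.
B: condition met.
C: fails — Rsu but not Ruu.
D: fails — Rom but not Rmm.
Valid on: B.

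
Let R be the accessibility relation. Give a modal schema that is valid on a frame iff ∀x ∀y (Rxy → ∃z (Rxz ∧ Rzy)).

A defining formula is □□p → □p (the C4 axiom).
Suppose □□p→□p is valid. Take Rxy and set V(p)={w : xR²w}. Then □□p at x, so □p at x, so p at y, i.e. ∃z(Rxz∧Rzy).

□□p → □p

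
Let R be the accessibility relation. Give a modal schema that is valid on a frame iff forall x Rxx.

This is reflexivity; the standard corresponding axiom is T: □p → p.

□p → p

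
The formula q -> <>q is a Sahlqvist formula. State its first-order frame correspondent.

reflexivity

Equivalently (dual form): □q → q.
Suppose □q→q is valid. At any x set V(q)={w : Rxw}. Then □q holds at x, so q holds at x, i.e. Rxx.
Conversely, any frame satisfying forall x Rxx validates the schema.
So the correspondent is reflexivity.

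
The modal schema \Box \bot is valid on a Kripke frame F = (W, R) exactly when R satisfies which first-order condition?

Emptiness of R

This schema is the Ver axiom.
It corresponds to emptiness of R: \forall x \forall y \neg Rxy.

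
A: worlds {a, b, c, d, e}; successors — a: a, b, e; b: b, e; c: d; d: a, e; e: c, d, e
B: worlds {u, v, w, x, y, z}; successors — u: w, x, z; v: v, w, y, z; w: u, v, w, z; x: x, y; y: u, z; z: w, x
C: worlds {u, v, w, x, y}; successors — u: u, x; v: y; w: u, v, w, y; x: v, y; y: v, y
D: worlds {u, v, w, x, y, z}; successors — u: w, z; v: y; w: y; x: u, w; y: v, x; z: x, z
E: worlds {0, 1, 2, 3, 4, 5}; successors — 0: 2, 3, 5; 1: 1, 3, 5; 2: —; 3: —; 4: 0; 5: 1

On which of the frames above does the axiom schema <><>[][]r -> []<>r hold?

B

This is the axiom for a generalized confluence (Geach) condition; its first-order frame correspondent is forall x forall y forall z ((x R^2 y & xRz) -> exists w (y R^2 w & zRw)).
A: fails — eR²c, eRc but no w with cR²w and cRw.
B: satisfies the condition.
C: fails — uR²v, uRu but no t with vR²t and uRt.
D: fails — uR²y, uRz but no t with yR²t and zRt.
E: fails — 0R²1, 0R2 but no w with 1R²w and 2Rw.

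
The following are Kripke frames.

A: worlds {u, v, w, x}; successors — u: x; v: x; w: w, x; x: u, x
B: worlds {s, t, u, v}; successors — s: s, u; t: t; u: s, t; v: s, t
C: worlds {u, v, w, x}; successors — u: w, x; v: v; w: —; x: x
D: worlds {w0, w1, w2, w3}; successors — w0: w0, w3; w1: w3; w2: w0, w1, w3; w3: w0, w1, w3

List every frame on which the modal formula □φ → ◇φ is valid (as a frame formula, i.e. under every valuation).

This is the axiom for seriality; its first-order frame correspondent is ∀x ∃y Rxy.
A: condition met.
B: condition met.
C: fails — world w has no successor.
D: condition met.

A, B, D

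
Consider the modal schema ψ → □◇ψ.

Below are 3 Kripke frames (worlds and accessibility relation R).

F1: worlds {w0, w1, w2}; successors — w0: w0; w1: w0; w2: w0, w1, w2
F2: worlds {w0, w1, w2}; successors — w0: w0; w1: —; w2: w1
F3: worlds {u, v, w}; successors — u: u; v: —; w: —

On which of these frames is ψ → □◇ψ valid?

The schema corresponds to symmetry: ∀x ∀y (Rxy → Ryx).
F1: fails — Rw1w0 but not Rw0w1.
F2: fails — Rw2w1 but not Rw1w2.
F3: condition met.
Valid on: F3.

F3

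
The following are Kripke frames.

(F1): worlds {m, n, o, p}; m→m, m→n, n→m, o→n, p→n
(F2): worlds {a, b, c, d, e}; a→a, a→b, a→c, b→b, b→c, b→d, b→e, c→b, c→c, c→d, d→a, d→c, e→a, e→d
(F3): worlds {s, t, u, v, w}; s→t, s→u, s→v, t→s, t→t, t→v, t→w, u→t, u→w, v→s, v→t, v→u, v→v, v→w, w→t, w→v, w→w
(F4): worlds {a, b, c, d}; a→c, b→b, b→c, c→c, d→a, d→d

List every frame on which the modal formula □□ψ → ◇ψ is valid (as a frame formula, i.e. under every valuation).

The schema corresponds to a generalized confluence (Geach) condition: ∀x ∃w (xR²w ∧ xRw).
(F1): fails — at o but no w with oR²w and oRw.
(F2): ✓.
(F3): ✓.
(F4): ✓.
Valid on: (F2), (F3), (F4).

(F2), (F3), (F4)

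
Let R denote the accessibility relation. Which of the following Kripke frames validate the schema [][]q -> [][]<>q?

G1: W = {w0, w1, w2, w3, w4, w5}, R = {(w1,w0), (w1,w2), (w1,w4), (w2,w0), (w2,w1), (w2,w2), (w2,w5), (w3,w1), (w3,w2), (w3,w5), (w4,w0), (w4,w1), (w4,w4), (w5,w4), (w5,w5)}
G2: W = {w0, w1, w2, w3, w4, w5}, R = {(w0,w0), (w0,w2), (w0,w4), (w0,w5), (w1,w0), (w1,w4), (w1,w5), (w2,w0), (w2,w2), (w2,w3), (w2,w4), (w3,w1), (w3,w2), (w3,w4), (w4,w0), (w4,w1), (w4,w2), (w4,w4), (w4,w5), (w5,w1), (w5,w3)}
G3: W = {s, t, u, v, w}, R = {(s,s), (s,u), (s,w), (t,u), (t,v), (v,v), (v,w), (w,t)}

The schema corresponds to a generalized confluence (Geach) condition: forall x forall z (x R^2 z -> exists w (x R^2 w & zRw)).
G1: fails — w1R²w0 but no w with w1R²w and w0Rw.
G2: condition met.
G3: fails — sR²u but no w* with sR²w* and uRw*.

G2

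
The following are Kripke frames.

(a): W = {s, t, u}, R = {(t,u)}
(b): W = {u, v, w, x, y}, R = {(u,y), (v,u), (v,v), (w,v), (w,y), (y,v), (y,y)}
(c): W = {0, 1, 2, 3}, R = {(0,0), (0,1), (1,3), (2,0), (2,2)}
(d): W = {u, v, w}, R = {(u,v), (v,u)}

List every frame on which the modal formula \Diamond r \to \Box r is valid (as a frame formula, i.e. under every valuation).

(a), (d)

This is the axiom for partial functionality; its first-order frame correspondent is \forall x \forall y \forall z (Rxy \wedge Rxz \to y = z).
(a): satisfies the condition.
(b): fails — v sees both u and v.
(c): fails — 0 sees both 0 and 1.
(d): satisfies the condition.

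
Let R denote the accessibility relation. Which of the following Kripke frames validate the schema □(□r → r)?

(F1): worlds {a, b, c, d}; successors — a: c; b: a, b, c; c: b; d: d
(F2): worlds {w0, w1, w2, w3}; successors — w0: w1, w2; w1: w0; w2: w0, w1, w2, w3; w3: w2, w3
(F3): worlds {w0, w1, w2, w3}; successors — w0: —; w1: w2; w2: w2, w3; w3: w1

none

The schema corresponds to shift-reflexivity: ∀x ∀y (Rxy → Ryy).
(F1): fails — Rbc but not Rcc.
(F2): fails — Rw1w0 but not Rw0w0.
(F3): fails — Rw3w1 but not Rw1w1.
Valid on no frame.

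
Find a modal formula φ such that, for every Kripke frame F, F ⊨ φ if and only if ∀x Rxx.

□q → q

This is reflexivity; the standard corresponding axiom is T: □q → q.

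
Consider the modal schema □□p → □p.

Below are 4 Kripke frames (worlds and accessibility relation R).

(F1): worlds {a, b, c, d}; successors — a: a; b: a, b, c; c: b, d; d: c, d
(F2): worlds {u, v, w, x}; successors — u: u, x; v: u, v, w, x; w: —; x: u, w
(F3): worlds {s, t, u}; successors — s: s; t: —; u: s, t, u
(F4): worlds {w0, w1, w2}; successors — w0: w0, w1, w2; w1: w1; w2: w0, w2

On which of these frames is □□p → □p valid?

The schema corresponds to density: ∀x ∀y (Rxy → ∃z (Rxz ∧ Rzy)).
(F1): condition met.
(F2): fails — Rxw but no z with Rxz and Rzw.
(F3): condition met.
(F4): condition met.
Valid on: (F1), (F3), (F4).

(F1), (F3), (F4)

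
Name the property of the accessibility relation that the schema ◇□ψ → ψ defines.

Symmetry

Equivalently (dual form): ψ → □◇ψ.
Suppose ψ→□◇ψ is valid. Take Rxy and set V(ψ)={x}. Then ψ at x, so □◇ψ at x, so ◇ψ at y, so some z with Ryz has ψ; z=x, i.e. Ryx.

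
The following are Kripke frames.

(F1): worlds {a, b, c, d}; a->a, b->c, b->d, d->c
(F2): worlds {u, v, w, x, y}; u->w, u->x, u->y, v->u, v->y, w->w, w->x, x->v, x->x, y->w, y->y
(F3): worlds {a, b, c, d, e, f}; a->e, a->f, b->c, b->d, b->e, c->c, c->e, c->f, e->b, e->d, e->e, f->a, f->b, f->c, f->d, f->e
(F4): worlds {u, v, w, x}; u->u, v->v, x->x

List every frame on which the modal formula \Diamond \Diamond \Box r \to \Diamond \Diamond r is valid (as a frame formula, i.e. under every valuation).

The schema corresponds to a generalized confluence (Geach) condition: \forall x \forall y (x R^2 y \to \exists w (yRw \wedge x R^2 w)).
(F1): fails — bR²c but no w with cRw and bR²w.
(F2): fails — wR²v but no t with vRt and wR²t.
(F3): fails — aR²d but no w with dRw and aR²w.
(F4): ✓.
Valid on: (F4).

(F4)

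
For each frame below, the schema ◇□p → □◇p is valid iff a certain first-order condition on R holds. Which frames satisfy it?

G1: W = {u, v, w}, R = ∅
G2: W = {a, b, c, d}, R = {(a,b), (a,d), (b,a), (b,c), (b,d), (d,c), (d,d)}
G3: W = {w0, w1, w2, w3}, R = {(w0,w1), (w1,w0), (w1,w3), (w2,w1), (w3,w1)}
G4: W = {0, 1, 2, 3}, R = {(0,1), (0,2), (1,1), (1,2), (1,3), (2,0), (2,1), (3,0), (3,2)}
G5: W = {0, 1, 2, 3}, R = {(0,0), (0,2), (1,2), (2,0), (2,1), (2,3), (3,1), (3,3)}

G1, G3, G4

The schema corresponds to convergence: ∀x ∀y ∀z (Rxy ∧ Rxz → ∃w (Ryw ∧ Rzw)).
G1: satisfies the condition.
G2: fails — Rbc and Rbc but c and c have no common successor.
G3: satisfies the condition.
G4: satisfies the condition.
G5: fails — R23 and R20 but 3 and 0 have no common successor.
Valid on: G1, G3, G4.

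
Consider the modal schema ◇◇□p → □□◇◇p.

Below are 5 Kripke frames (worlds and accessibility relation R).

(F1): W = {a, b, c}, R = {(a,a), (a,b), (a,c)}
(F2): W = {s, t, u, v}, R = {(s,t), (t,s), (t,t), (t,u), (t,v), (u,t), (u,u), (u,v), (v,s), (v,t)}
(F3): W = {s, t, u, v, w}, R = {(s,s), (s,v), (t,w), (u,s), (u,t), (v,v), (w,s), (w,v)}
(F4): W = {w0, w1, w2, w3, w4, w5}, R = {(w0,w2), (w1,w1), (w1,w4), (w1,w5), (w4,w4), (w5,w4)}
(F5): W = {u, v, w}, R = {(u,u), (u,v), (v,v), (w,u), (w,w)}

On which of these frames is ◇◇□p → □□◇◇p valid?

Frame correspondent (Sahlqvist): ∀x ∀y ∀z ((xR²y ∧ xR²z) → ∃w (yRw ∧ zR²w)) — i.e. a generalized confluence (Geach) condition.
(F1): fails — aR²a, aR²b but no w with aRw and bR²w.
(F2): holds.
(F3): holds.
(F4): holds.
(F5): fails — wR²w, wR²v but no t with wRt and vR²t.

(F2), (F3), (F4)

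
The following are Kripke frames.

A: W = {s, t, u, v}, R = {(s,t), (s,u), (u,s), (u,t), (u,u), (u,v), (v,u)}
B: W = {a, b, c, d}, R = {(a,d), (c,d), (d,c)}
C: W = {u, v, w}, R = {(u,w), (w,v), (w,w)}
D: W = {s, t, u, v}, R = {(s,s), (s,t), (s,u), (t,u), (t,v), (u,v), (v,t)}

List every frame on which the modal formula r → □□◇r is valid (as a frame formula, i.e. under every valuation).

This is the axiom for a generalized confluence (Geach) condition; its first-order frame correspondent is ∀x ∀z (xR²z → ∃w (x = w ∧ zRw)).
A: fails — sR²s but no w with s=w and sRw.
B: fails — aR²c but no w with a=w and cRw.
C: fails — uR²v but no t with u=t and vRt.
D: fails — sR²t but no w with s=w and tRw.
Valid on no frame.

none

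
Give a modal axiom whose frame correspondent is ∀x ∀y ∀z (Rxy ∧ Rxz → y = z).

◇ψ → □ψ

A defining formula is ◇ψ → □ψ (the CD axiom).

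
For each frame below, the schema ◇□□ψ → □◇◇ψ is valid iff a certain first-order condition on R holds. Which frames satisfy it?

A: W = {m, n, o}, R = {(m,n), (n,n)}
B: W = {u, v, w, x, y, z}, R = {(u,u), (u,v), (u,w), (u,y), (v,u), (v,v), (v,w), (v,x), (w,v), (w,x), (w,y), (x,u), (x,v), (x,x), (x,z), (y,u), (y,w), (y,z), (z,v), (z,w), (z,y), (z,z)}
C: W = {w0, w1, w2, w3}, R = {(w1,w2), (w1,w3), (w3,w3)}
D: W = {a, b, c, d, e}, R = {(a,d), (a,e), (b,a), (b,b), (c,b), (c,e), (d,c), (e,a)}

A, B, D

Frame correspondent (Sahlqvist): ∀x ∀y ∀z ((xRy ∧ xRz) → ∃w (yR²w ∧ zR²w)) — i.e. a generalized confluence (Geach) condition.
A: ✓.
B: ✓.
C: fails — w1Rw2, w1Rw2 but no w with w2R²w and w2R²w.
D: ✓.
Valid on: A, B, D.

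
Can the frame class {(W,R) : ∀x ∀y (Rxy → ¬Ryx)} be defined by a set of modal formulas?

Not definable by any modal formula

Modal frame validity is preserved under surjective bounded morphisms.
The 4-cycle (worlds w0,w1,w2,w3 with w0→w1→w2→w3→w0) is asymmetric. Mapping every world to a single reflexive point • is a surjective bounded morphism, and the reflexive point is not asymmetric (R•• but asymmetry requires ¬R••).
So no modal formula (or set of formulas) defines exactly the asymmetric frames.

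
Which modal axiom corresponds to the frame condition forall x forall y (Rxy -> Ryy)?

A defining formula is □(□p → p) (the T□ axiom).
Suppose □(□p→p) is valid. Take Rxy and set V(p)={w : Ryw}. Then at y, □p holds; since □(□p→p) at x, □p→p at y, so p at y, i.e. Ryy.

□(□p → p)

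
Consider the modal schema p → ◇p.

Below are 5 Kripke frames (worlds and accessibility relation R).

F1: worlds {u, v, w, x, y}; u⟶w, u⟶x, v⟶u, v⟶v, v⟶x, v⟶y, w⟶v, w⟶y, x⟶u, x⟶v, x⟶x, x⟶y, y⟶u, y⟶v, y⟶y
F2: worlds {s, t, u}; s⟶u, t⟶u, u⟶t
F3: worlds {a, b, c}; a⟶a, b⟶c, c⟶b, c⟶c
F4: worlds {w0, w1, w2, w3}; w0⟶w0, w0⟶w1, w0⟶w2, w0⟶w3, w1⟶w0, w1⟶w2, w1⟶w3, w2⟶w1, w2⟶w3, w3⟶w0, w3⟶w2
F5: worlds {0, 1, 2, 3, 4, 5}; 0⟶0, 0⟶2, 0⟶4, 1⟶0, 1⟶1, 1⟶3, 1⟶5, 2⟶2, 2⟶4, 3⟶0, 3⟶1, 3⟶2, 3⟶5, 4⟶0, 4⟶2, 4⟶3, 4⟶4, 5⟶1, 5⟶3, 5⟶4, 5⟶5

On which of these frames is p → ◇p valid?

none

This is the axiom for reflexivity; its first-order frame correspondent is ∀x Rxx.
F1: fails — world u does not see itself.
F2: fails — world s does not see itself.
F3: fails — world b does not see itself.
F4: fails — world w1 does not see itself.
F5: fails — world 3 does not see itself.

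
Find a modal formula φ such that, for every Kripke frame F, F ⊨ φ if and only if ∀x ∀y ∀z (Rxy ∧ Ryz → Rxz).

□q → □□q

This is transitivity; the standard corresponding axiom is 4: □q → □□q.
Suppose □q→□□q is valid. Take Rxy, Ryz and set V(q)={w : Rxw}. Then □q at x, so □□q at x, so □q at y, so q at z, i.e. Rxz.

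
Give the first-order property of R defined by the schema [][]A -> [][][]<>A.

This is a Sahlqvist (Geach-type) schema ◇^0□^2A → □^3◇^1A.
First-order correspondent: forall x forall z (x R^3 z -> exists w (x R^2 w & zRw)).

forall x forall z (x R^3 z -> exists w (x R^2 w & zRw))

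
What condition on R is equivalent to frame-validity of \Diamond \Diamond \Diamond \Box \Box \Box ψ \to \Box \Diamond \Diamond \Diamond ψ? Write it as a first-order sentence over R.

\forall x \forall y \forall z ((x R^3 y \wedge xRz) \to \exists w (y R^3 w \wedge z R^3 w))

This is a Sahlqvist (Geach-type) schema ◇^3□^3ψ → □^1◇^3ψ.
Minimal-valuation argument: fix x; take any y with xR^3y and any z with xR^1z. Set V(ψ) to the set of worlds R-reachable from y in exactly 3 steps. Then □^3ψ holds at y, so the antecedent holds at x; validity forces ◇^3ψ at z, giving a w with zR^3w and yR^3w.
First-order correspondent: \forall x \forall y \forall z ((x R^3 y \wedge xRz) \to \exists w (y R^3 w \wedge z R^3 w)).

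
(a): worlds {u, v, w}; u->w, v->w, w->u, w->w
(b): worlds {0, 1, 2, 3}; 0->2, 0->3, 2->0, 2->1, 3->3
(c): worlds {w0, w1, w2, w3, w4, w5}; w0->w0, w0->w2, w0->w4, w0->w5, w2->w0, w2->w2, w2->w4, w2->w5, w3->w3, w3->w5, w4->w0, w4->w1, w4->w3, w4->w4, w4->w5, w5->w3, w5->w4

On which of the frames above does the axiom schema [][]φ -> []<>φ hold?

The schema corresponds to a generalized confluence (Geach) condition: forall x forall z (xRz -> exists w (x R^2 w & zRw)).
(a): condition met.
(b): fails — 2R1 but no w with 2R²w and 1Rw.
(c): fails — w4Rw1 but no w with w4R²w and w1Rw.
Valid on: (a).

(a)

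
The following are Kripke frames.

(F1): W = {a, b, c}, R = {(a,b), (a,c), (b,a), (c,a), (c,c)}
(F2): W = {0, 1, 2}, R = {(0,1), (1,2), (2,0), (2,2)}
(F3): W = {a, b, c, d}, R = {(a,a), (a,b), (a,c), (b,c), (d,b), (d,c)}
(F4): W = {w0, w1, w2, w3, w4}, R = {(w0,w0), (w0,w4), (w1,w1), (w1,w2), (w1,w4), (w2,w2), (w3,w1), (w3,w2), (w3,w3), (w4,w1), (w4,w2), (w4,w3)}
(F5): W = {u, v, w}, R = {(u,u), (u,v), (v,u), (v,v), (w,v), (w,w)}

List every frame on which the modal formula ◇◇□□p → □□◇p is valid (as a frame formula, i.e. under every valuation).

Frame correspondent (Sahlqvist): ∀x ∀y ∀z ((xR²y ∧ xR²z) → ∃w (yR²w ∧ zRw)) — i.e. a generalized confluence (Geach) condition.
(F1): fails — bR²b, bR²b but no w with bR²w and bRw.
(F2): fails — 1R²0, 1R²0 but no w with 0R²w and 0Rw.
(F3): fails — aR²a, aR²c but no w with aR²w and cRw.
(F4): fails — w0R²w2, w0R²w0 but no w with w2R²w and w0Rw.
(F5): satisfies the condition.

(F5)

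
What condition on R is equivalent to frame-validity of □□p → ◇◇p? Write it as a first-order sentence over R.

This is a Sahlqvist (Geach-type) schema ◇^0□^2p → □^0◇^2p.
Minimal-valuation argument: fix x; take any y with xR^0y and any z with xR^0z. Set V(p) to the set of worlds R-reachable from y in exactly 2 steps. Then □^2p holds at y, so the antecedent holds at x; validity forces ◇^2p at z, giving a w with zR^2w and yR^2w.
First-order correspondent: ∀x ∃w (xR²w ∧ xR²w).

∀x ∃w (xR²w ∧ xR²w)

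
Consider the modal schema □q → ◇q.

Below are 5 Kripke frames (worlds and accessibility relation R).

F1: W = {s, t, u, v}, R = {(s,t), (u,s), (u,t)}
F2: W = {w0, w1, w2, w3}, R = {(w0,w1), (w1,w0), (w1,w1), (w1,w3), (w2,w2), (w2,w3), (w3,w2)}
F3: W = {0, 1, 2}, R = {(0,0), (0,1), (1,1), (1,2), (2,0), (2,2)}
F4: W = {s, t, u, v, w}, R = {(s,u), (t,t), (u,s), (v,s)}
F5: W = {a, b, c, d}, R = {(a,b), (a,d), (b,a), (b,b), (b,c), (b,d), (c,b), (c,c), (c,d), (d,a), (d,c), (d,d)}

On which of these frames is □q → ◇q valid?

The schema corresponds to seriality: ∀x ∃y Rxy.
F1: fails — world t has no successor.
F2: condition met.
F3: condition met.
F4: fails — world w has no successor.
F5: condition met.
Valid on: F2, F3, F5.

F2, F3, F5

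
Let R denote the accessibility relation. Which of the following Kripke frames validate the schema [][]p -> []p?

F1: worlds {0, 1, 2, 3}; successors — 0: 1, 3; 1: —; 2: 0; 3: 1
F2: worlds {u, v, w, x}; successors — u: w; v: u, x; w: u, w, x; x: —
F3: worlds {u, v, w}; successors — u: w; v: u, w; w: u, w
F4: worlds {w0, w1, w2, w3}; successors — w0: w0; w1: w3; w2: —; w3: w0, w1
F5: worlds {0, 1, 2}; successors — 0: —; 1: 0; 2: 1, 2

F3

This is the axiom for density; its first-order frame correspondent is forall x forall y (Rxy -> exists z (Rxz & Rzy)).
F1: fails — R20 but no z with R2z and Rz0.
F2: fails — Rvu but no z with Rvz and Rzu.
F3: holds.
F4: fails — Rw3w1 but no z with Rw3z and Rzw1.
F5: fails — R10 but no z with R1z and Rz0.
Valid on: F3.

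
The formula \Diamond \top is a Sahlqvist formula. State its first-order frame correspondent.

This schema is equivalent to the D axiom □φ → ◇φ.
It corresponds to seriality: \forall x \exists y Rxy.

seriality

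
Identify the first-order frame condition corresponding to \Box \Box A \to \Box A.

Density

Suppose □□A→□A is valid. Take Rxy and set V(A)={w : xR²w}. Then □□A at x, so □A at x, so A at y, i.e. ∃z(Rxz∧Rzy).
The converse is a direct semantic check.
So the correspondent is density.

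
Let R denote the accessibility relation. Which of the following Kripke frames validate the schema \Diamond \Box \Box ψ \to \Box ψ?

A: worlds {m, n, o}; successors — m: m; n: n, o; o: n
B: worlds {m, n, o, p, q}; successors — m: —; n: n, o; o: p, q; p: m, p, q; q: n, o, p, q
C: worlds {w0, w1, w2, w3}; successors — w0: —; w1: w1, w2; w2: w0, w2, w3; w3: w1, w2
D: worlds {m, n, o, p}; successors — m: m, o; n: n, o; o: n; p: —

Frame correspondent (Sahlqvist): \forall x \forall y \forall z ((xRy \wedge xRz) \to \exists w (y R^2 w \wedge z = w)) — i.e. a generalized confluence (Geach) condition.
A: satisfies the condition.
B: fails — pRm, pRm but no w with mR²w and m=w.
C: fails — w2Rw0, w2Rw0 but no w with w0R²w and w0=w.
D: fails — mRo, mRm but no w with oR²w and m=w.

A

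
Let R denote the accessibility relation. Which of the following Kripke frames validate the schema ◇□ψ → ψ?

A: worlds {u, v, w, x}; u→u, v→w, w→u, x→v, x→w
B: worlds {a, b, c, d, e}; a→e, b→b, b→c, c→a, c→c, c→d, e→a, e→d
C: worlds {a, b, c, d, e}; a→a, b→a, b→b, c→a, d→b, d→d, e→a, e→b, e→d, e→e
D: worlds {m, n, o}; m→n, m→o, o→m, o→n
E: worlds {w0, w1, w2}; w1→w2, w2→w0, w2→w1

Frame correspondent (Sahlqvist): ∀x ∀y (Rxy → Ryx) — i.e. symmetry.
A: fails — Rxw but not Rwx.
B: fails — Rbc but not Rcb.
C: fails — Reb but not Rbe.
D: fails — Ron but not Rno.
E: fails — Rw2w0 but not Rw0w2.

none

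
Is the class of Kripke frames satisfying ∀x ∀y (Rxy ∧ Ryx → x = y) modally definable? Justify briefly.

No — not modally definable

If a class were modally definable it would be closed under surjective bounded morphisms (Goldblatt–Thomason).
The 4-cycle (worlds w0,w1,w2,w3 with w0→w1→w2→w3→w0) is antisymmetric. Sending even-indexed worlds to a and odd-indexed worlds to b is a surjective bounded morphism onto the two-world frame with a↔b, which is not antisymmetric.
So no modal formula (or set of formulas) defines exactly the antisymmetric frames.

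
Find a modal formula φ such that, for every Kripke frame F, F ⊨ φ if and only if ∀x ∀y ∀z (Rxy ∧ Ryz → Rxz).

A defining formula is □p → □□p (the 4 axiom).

□p → □□p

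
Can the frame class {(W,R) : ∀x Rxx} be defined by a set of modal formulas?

The condition is reflexivity. A defining modal formula is □r → r.

Definable; □r → r defines it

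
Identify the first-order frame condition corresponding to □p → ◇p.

This is the D axiom.
It corresponds to seriality: ∀x ∃y Rxy.

Seriality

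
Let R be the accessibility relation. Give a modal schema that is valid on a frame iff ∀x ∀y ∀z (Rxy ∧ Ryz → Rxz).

A defining formula is □s → □□s (the 4 axiom).

□s → □□s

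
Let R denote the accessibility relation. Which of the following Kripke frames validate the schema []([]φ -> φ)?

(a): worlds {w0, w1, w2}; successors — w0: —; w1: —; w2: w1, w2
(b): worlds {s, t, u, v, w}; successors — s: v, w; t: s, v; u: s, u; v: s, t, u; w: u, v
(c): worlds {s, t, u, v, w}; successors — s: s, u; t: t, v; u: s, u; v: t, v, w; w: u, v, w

(c)

This is the axiom for shift-reflexivity; its first-order frame correspondent is forall x forall y (Rxy -> Ryy).
(a): fails — Rw2w1 but not Rw1w1.
(b): fails — Rtv but not Rvv.
(c): condition met.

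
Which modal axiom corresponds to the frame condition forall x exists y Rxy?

□s → ◇s

The condition is seriality. The D schema □s → ◇s defines it.
Suppose □s→◇s is valid. At any x set V(s)=W. Then □s at x, so ◇s at x, so x has a successor.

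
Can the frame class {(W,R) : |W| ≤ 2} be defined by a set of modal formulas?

No — not modally definable

If a class were modally definable it would be closed under disjoint unions (Goldblatt–Thomason).
Any modal formula valid on each of 3 disjoint one-world frames is valid on their disjoint union (validity is preserved under disjoint unions). Each one-world frame has |W|=1≤2, but the union has |W|=3.
Hence having at most 2 worlds is not modally definable.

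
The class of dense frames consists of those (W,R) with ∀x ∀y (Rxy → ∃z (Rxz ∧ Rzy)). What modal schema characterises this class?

The condition is density. The C4 schema □□q → □q defines it.
Suppose □□q→□q is valid. Take Rxy and set V(q)={w : xR²w}. Then □□q at x, so □q at x, so q at y, i.e. ∃z(Rxz∧Rzy).

□□q → □q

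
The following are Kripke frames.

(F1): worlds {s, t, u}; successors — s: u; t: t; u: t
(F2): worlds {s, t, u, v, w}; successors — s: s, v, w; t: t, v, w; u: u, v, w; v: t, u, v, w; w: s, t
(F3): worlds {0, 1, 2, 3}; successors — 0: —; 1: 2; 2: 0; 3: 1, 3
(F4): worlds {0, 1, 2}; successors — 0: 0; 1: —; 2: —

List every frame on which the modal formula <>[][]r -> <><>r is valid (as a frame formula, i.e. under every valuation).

(F1), (F2), (F4)

This is the axiom for a generalized confluence (Geach) condition; its first-order frame correspondent is forall x forall y (xRy -> exists w (y R^2 w & x R^2 w)).
(F1): ✓.
(F2): ✓.
(F3): fails — 1R2 but no w with 2R²w and 1R²w.
(F4): ✓.
Valid on: (F1), (F2), (F4).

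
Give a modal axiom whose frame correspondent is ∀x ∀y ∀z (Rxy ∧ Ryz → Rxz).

□s → □□s

A defining formula is □s → □□s (the 4 axiom).
Suppose □s→□□s is valid. Take Rxy, Ryz and set V(s)={w : Rxw}. Then □s at x, so □□s at x, so □s at y, so s at z, i.e. Rxz.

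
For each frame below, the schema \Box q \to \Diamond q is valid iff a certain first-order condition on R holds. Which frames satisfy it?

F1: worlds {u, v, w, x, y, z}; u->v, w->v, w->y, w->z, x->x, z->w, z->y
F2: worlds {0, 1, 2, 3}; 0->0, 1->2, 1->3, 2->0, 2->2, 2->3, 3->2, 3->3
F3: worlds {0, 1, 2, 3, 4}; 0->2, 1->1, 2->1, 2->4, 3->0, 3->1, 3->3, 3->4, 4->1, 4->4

This is the axiom for seriality; its first-order frame correspondent is \forall x \exists y Rxy.
F1: fails — world v has no successor.
F2: condition met.
F3: condition met.

F2, F3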